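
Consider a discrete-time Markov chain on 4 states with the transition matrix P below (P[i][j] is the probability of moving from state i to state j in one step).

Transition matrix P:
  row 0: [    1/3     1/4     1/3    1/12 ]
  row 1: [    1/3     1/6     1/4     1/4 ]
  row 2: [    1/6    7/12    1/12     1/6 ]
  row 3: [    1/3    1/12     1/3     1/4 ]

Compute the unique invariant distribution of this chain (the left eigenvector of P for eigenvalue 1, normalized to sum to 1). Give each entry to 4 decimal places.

Balance equations π_j = Σ_i π_i·P[i][j]:
  π_0 = 1/3·π_0 + 1/3·π_1 + 1/6·π_2 + 1/3·π_3
  π_1 = 1/4·π_0 + 1/6·π_1 + 7/12·π_2 + 1/12·π_3
  π_2 = 1/3·π_0 + 1/4·π_1 + 1/12·π_2 + 1/3·π_3
  normalize: π_0 + π_1 + π_2 + π_3 = 1
Solving the linear system gives exactly π = [299/1024, 143/512, 127/512, 185/1024].

π = [0.2920, 0.2793, 0.2480, 0.1807]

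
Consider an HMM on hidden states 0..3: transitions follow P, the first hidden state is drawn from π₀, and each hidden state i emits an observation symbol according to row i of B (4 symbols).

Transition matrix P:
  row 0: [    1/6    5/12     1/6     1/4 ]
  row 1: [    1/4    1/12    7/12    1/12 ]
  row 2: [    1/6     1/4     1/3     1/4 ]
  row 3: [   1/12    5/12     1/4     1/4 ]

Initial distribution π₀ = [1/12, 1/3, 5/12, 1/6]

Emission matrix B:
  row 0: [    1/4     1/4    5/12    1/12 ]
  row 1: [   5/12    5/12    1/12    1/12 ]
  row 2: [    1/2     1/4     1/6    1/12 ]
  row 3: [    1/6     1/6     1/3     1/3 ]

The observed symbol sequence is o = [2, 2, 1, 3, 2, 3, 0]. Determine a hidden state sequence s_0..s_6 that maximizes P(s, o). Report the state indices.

t=0: δ = [3.472e-02, 2.778e-02, 6.944e-02, 5.556e-02]  (obs o_0=2)
t=1: δ = [4.823e-03, 1.929e-03, 3.858e-03, 5.787e-03]  ψ = [2, 3, 2, 2]  (obs o_1=2)
t=2: δ = [2.009e-04, 1.005e-03, 3.617e-04, 2.411e-04]  ψ = [0, 3, 3, 3]  (obs o_2=1)
t=3: δ = [2.093e-05, 8.372e-06, 4.884e-05, 3.014e-05]  ψ = [1, 3, 1, 2]  (obs o_3=3)
t=4: δ = [3.392e-06, 1.047e-06, 2.713e-06, 4.070e-06]  ψ = [2, 3, 2, 2]  (obs o_4=2)
t=5: δ = [4.711e-08, 1.413e-07, 8.479e-08, 3.392e-07]  ψ = [0, 3, 3, 3]  (obs o_5=3)
t=6: δ = [8.832e-09, 5.888e-08, 4.240e-08, 1.413e-08]  ψ = [1, 3, 3, 3]  (obs o_6=0)
backtrack: best end state = 1; path = [2, 3, 1, 2, 3, 3, 1]

path = [2, 3, 1, 2, 3, 3, 1]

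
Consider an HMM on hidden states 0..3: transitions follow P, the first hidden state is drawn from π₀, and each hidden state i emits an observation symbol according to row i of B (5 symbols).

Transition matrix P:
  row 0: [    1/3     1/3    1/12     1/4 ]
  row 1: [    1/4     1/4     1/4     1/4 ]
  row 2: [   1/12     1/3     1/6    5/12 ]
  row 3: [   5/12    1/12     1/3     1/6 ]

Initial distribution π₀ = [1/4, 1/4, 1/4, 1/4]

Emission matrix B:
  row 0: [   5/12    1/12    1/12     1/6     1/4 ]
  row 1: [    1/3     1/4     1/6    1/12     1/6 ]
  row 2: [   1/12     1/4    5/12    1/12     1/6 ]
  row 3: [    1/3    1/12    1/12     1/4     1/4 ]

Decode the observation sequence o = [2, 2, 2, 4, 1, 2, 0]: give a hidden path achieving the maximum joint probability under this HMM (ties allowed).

t=0: δ = [2.083e-02, 4.167e-02, 1.042e-01, 2.083e-02]  (obs o_0=2)
t=1: δ = [8.681e-04, 5.787e-03, 7.234e-03, 3.617e-03]  ψ = [1, 2, 2, 2]  (obs o_1=2)
t=2: δ = [1.256e-04, 4.019e-04, 6.028e-04, 2.512e-04]  ψ = [3, 2, 1, 2]  (obs o_2=2)
t=3: δ = [2.616e-05, 3.349e-05, 1.674e-05, 6.279e-05]  ψ = [3, 2, 1, 2]  (obs o_3=4)
t=4: δ = [2.180e-06, 2.180e-06, 5.233e-06, 8.721e-07]  ψ = [3, 0, 3, 3]  (obs o_4=1)
t=5: δ = [6.056e-08, 2.907e-07, 3.634e-07, 1.817e-07]  ψ = [0, 2, 2, 2]  (obs o_5=2)
t=6: δ = [3.154e-08, 4.038e-08, 6.056e-09, 5.047e-08]  ψ = [3, 2, 1, 2]  (obs o_6=0)
backtrack: best end state = 3; path = [2, 1, 2, 3, 2, 2, 3]

path = [2, 1, 2, 3, 2, 2, 3]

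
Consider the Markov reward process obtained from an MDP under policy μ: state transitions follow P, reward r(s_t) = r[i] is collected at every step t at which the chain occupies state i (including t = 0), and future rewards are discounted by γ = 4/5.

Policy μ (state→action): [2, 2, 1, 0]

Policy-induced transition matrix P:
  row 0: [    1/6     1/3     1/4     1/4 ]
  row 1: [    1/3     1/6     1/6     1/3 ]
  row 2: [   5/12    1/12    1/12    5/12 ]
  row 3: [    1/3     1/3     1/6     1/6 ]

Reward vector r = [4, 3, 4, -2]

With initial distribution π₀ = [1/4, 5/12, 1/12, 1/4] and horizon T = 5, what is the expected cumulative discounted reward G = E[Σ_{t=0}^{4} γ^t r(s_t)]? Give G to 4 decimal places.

G = 7.0189

t=0: π = [0.2500, 0.4167, 0.0833, 0.2500], E[r] = 2.0833, γ^t·E[r] = 2.083333, running G = 2.083333
t=1: π = [0.2986, 0.2431, 0.1806, 0.2778], E[r] = 2.0903, γ^t·E[r] = 1.672222, running G = 3.755556
t=2: π = [0.2986, 0.2477, 0.1765, 0.2772], E[r] = 2.0891, γ^t·E[r] = 1.337037, running G = 5.092593
t=3: π = [0.2983, 0.2479, 0.1768, 0.2770], E[r] = 2.0903, γ^t·E[r] = 1.070247, running G = 6.162840
t=4: π = [0.2984, 0.2478, 0.1768, 0.2771], E[r] = 2.0899, γ^t·E[r] = 0.856012, running G = 7.018851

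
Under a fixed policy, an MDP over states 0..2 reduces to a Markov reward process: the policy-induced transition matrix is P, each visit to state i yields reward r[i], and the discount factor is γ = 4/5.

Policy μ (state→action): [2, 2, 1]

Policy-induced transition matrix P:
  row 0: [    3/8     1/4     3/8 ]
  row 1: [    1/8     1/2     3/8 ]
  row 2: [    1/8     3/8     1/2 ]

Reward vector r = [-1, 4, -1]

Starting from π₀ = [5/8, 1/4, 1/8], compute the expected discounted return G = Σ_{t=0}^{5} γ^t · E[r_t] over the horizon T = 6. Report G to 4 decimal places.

G = 2.5992

t=0: π = [0.6250, 0.2500, 0.1250], E[r] = 0.2500, γ^t·E[r] = 0.250000, running G = 0.250000
t=1: π = [0.2813, 0.3281, 0.3906], E[r] = 0.6406, γ^t·E[r] = 0.512500, running G = 0.762500
t=2: π = [0.1953, 0.3809, 0.4238], E[r] = 0.9043, γ^t·E[r] = 0.578750, running G = 1.341250
t=3: π = [0.1738, 0.3982, 0.4280], E[r] = 0.9910, γ^t·E[r] = 0.507375, running G = 1.848625
t=4: π = [0.1685, 0.4030, 0.4285], E[r] = 1.0152, γ^t·E[r] = 0.415838, running G = 2.264463
t=5: π = [0.1671, 0.4043, 0.4286], E[r] = 1.0216, γ^t·E[r] = 0.334764, running G = 2.599226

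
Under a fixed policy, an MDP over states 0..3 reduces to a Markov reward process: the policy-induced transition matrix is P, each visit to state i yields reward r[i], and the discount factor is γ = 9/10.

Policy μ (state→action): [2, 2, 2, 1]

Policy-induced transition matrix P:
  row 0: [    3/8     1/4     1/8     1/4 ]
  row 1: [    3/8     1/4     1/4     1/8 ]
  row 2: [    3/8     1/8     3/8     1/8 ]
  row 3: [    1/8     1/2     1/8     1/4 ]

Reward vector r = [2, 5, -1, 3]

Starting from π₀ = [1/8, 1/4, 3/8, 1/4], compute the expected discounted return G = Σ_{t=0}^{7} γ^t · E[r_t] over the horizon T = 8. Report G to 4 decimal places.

G = 12.8011

t=0: π = [0.1250, 0.2500, 0.3750, 0.2500], E[r] = 1.8750, γ^t·E[r] = 1.875000, running G = 1.875000
t=1: π = [0.3125, 0.2656, 0.2500, 0.1719], E[r] = 2.2188, γ^t·E[r] = 1.996875, running G = 3.871875
t=2: π = [0.3320, 0.2617, 0.2207, 0.1855], E[r] = 2.3086, γ^t·E[r] = 1.869961, running G = 5.741836
t=3: π = [0.3286, 0.2688, 0.2129, 0.1897], E[r] = 2.3574, γ^t·E[r] = 1.718561, running G = 7.460396
t=4: π = [0.3276, 0.2708, 0.2118, 0.1898], E[r] = 2.3668, γ^t·E[r] = 1.552831, running G = 9.013228
t=5: π = [0.3276, 0.2710, 0.2118, 0.1897], E[r] = 2.3672, γ^t·E[r] = 1.397783, running G = 10.411010
t=6: π = [0.3276, 0.2709, 0.2118, 0.1897], E[r] = 2.3670, γ^t·E[r] = 1.257926, running G = 11.668936
t=7: π = [0.3276, 0.2709, 0.2118, 0.1897], E[r] = 2.3670, γ^t·E[r] = 1.132124, running G = 12.801060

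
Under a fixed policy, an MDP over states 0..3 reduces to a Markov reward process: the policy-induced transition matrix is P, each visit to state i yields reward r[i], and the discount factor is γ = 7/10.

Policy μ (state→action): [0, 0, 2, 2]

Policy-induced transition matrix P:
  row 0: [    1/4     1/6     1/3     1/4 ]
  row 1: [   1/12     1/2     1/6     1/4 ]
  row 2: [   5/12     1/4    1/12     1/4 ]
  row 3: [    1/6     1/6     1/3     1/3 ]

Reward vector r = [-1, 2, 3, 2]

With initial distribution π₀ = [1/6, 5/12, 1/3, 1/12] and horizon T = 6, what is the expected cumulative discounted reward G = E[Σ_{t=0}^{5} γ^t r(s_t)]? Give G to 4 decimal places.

G = 4.8567

t=0: π = [0.1667, 0.4167, 0.3333, 0.0833], E[r] = 1.8333, γ^t·E[r] = 1.833333, running G = 1.833333
t=1: π = [0.2292, 0.3333, 0.1806, 0.2569], E[r] = 1.4931, γ^t·E[r] = 1.045139, running G = 2.878472
t=2: π = [0.2031, 0.2928, 0.2326, 0.2714], E[r] = 1.6233, γ^t·E[r] = 0.795399, running G = 3.673872
t=3: π = [0.2174, 0.2837, 0.2264, 0.2726], E[r] = 1.5743, γ^t·E[r] = 0.539990, running G = 4.213862
t=4: π = [0.2177, 0.2801, 0.2295, 0.2727], E[r] = 1.5763, γ^t·E[r] = 0.378461, running G = 4.592323
t=5: π = [0.2188, 0.2792, 0.2293, 0.2727], E[r] = 1.5728, γ^t·E[r] = 0.264337, running G = 4.856659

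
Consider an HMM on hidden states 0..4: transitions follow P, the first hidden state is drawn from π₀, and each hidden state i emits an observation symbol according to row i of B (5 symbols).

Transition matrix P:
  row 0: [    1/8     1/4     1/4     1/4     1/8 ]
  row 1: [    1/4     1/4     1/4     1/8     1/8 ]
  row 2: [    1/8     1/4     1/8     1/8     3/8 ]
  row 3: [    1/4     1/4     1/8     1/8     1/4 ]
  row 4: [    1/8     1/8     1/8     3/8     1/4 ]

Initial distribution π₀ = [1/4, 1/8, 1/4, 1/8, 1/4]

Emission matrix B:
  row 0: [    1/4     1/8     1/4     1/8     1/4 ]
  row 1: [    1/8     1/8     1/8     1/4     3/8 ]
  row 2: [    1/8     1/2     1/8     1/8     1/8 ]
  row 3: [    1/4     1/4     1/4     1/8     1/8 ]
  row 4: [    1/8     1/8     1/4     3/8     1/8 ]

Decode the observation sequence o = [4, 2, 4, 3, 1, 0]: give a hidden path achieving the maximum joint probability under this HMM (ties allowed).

path = [0, 3, 1, 1, 2, 4]

t=0: δ = [6.250e-02, 4.688e-02, 3.125e-02, 1.562e-02, 3.125e-02]  (obs o_0=4)
t=1: δ = [2.930e-03, 1.953e-03, 1.953e-03, 3.906e-03, 2.930e-03]  ψ = [1, 0, 0, 0, 2]  (obs o_1=2)
t=2: δ = [2.441e-04, 3.662e-04, 9.155e-05, 1.373e-04, 1.221e-04]  ψ = [3, 3, 0, 4, 3]  (obs o_2=4)
t=3: δ = [1.144e-05, 2.289e-05, 1.144e-05, 7.629e-06, 1.717e-05]  ψ = [1, 1, 1, 0, 1]  (obs o_3=3)
t=4: δ = [7.153e-07, 7.153e-07, 2.861e-06, 1.609e-06, 5.364e-07]  ψ = [1, 1, 1, 4, 2]  (obs o_4=1)
t=5: δ = [1.006e-07, 8.941e-08, 4.470e-08, 8.941e-08, 1.341e-07]  ψ = [3, 2, 2, 2, 2]  (obs o_5=0)
backtrack: best end state = 4; path = [0, 3, 1, 1, 2, 4]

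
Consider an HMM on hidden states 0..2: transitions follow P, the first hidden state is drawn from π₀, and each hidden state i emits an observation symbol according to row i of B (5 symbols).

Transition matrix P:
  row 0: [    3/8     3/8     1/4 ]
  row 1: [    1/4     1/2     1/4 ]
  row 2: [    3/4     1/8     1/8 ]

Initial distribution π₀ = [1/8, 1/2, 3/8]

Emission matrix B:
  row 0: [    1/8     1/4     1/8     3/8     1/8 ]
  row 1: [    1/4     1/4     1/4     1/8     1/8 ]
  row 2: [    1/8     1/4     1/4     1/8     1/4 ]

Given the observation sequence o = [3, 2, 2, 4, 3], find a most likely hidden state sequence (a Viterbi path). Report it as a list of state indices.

t=0: δ = [4.688e-02, 6.250e-02, 4.688e-02]  (obs o_0=3)
t=1: δ = [4.395e-03, 7.812e-03, 3.906e-03]  ψ = [2, 1, 1]  (obs o_1=2)
t=2: δ = [3.662e-04, 9.766e-04, 4.883e-04]  ψ = [2, 1, 1]  (obs o_2=2)
t=3: δ = [4.578e-05, 6.104e-05, 6.104e-05]  ψ = [2, 1, 1]  (obs o_3=4)
t=4: δ = [1.717e-05, 3.815e-06, 1.907e-06]  ψ = [2, 1, 1]  (obs o_4=3)
backtrack: best end state = 0; path = [1, 1, 1, 2, 0]

path = [1, 1, 1, 2, 0]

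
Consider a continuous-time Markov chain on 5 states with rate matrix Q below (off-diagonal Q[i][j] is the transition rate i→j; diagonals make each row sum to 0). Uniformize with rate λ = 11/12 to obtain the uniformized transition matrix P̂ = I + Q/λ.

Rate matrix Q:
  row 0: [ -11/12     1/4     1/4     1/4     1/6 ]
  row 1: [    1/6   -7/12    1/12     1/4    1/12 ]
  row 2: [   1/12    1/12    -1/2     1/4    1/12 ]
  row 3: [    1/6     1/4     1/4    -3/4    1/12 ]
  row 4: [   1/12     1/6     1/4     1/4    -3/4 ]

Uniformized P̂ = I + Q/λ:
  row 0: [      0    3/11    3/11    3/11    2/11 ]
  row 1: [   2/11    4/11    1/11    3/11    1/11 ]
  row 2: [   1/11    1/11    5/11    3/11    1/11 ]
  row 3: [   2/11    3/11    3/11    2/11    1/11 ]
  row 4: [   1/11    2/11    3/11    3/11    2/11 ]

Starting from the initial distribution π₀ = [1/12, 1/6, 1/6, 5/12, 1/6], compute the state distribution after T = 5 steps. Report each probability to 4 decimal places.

t=0: π = [0.0833, 0.1667, 0.1667, 0.4167, 0.1667]
t=1: π = [0.1364, 0.2424, 0.2727, 0.2348, 0.1136]
t=2: π = [0.1219, 0.2348, 0.2782, 0.2514, 0.1136]
t=3: π = [0.1240, 0.2332, 0.2806, 0.2499, 0.1123]
t=4: π = [0.1235, 0.2327, 0.2814, 0.2500, 0.1124]
t=5: π = [0.1236, 0.2325, 0.2816, 0.2500, 0.1124]

π = [0.1236, 0.2325, 0.2816, 0.2500, 0.1124]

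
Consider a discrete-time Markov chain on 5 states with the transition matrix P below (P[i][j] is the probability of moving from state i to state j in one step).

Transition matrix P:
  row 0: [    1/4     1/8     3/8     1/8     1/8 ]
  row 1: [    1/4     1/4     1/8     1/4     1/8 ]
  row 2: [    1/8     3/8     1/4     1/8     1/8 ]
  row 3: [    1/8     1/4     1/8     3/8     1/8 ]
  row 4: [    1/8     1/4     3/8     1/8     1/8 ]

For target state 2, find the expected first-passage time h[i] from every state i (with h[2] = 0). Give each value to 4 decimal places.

First-step conditioning: h[2] = 0; for i ≠ 2, h[i] = 1 + Σ_k P[i][k]·h[k].
  h[0] = 1 + 1/4·h[0] + 1/8·h[1] + 1/8·h[3] + 1/8·h[4]
  h[1] = 1 + 1/4·h[0] + 1/4·h[1] + 1/4·h[3] + 1/8·h[4]
  h[3] = 1 + 1/8·h[0] + 1/4·h[1] + 3/8·h[3] + 1/8·h[4]
  h[4] = 1 + 1/8·h[0] + 1/4·h[1] + 1/8·h[3] + 1/8·h[4]
Solving the 4×4 linear system over states ≠ 2 gives exactly h = [1312/365, 352/73, 0, 1824/365, 1368/365] (h[2] = 0 is the target).

h = [3.5945, 4.8219, 0.0000, 4.9973, 3.7479]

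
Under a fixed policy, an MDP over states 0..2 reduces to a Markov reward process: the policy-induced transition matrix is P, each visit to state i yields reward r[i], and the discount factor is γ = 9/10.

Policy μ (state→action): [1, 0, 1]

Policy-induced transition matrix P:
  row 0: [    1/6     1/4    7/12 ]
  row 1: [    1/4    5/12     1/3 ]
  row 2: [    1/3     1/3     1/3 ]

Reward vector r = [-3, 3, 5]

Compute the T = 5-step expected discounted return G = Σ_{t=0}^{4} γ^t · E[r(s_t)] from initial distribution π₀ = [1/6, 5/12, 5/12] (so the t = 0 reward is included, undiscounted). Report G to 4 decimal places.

t=0: π = [0.1667, 0.4167, 0.4167], E[r] = 2.8333, γ^t·E[r] = 2.833333, running G = 2.833333
t=1: π = [0.2708, 0.3542, 0.3750], E[r] = 2.1250, γ^t·E[r] = 1.912500, running G = 4.745833
t=2: π = [0.2587, 0.3403, 0.4010], E[r] = 2.2500, γ^t·E[r] = 1.822500, running G = 6.568333
t=3: π = [0.2619, 0.3401, 0.3980], E[r] = 2.2248, γ^t·E[r] = 1.621898, running G = 8.190232
t=4: π = [0.2613, 0.3399, 0.3988], E[r] = 2.2295, γ^t·E[r] = 1.462794, running G = 9.653025

G = 9.6530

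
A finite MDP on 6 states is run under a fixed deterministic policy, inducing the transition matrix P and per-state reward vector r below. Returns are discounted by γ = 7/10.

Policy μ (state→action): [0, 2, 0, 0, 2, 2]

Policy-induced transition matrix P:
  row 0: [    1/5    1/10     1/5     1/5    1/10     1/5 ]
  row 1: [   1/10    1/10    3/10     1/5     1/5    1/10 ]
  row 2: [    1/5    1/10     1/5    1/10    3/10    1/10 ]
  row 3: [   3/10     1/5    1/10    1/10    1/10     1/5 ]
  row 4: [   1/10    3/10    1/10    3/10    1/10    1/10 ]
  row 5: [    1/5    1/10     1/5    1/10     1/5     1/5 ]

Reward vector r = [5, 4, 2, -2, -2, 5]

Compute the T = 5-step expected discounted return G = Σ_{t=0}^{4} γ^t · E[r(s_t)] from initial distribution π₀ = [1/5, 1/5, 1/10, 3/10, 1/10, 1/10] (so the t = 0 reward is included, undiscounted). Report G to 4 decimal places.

t=0: π = [0.2000, 0.2000, 0.1000, 0.3000, 0.1000, 0.1000], E[r] = 1.7000, γ^t·E[r] = 1.700000, running G = 1.700000
t=1: π = [0.2000, 0.1500, 0.1800, 0.1600, 0.1500, 0.1600], E[r] = 2.1400, γ^t·E[r] = 1.498000, running G = 3.198000
t=2: π = [0.1860, 0.1460, 0.1840, 0.1650, 0.1670, 0.1520], E[r] = 1.9780, γ^t·E[r] = 0.969220, running G = 4.167220
t=3: π = [0.1852, 0.1499, 0.1814, 0.1666, 0.1666, 0.1503], E[r] = 1.9735, γ^t·E[r] = 0.676911, running G = 4.844131
t=4: π = [0.1850, 0.1500, 0.1817, 0.1668, 0.1663, 0.1502], E[r] = 1.9731, γ^t·E[r] = 0.473741, running G = 5.317872

G = 5.3179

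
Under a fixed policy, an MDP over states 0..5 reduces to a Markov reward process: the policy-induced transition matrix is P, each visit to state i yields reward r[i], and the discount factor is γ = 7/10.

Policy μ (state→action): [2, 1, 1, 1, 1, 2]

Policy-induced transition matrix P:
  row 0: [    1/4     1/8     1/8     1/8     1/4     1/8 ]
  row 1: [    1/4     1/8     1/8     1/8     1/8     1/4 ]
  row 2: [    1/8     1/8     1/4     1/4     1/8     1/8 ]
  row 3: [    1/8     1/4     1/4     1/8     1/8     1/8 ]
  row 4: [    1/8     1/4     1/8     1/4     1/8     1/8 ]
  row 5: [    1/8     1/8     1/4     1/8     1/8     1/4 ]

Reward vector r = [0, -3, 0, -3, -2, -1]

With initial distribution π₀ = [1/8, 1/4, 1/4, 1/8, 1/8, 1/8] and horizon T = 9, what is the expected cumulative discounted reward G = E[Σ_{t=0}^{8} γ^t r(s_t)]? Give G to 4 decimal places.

t=0: π = [0.1250, 0.2500, 0.2500, 0.1250, 0.1250, 0.1250], E[r] = -1.5000, γ^t·E[r] = -1.500000, running G = -1.500000
t=1: π = [0.1719, 0.1563, 0.1875, 0.1719, 0.1406, 0.1719], E[r] = -1.4375, γ^t·E[r] = -1.006250, running G = -2.506250
t=2: π = [0.1660, 0.1641, 0.1914, 0.1660, 0.1465, 0.1660], E[r] = -1.4492, γ^t·E[r] = -0.710117, running G = -3.216367
t=3: π = [0.1663, 0.1641, 0.1904, 0.1672, 0.1458, 0.1663], E[r] = -1.4517, γ^t·E[r] = -0.497919, running G = -3.714287
t=4: π = [0.1663, 0.1641, 0.1905, 0.1670, 0.1458, 0.1663], E[r] = -1.4513, γ^t·E[r] = -0.348456, running G = -4.062742
t=5: π = [0.1663, 0.1641, 0.1905, 0.1670, 0.1458, 0.1663], E[r] = -1.4513, γ^t·E[r] = -0.243916, running G = -4.306659
t=6: π = [0.1663, 0.1641, 0.1905, 0.1670, 0.1458, 0.1663], E[r] = -1.4513, γ^t·E[r] = -0.170742, running G = -4.477401
t=7: π = [0.1663, 0.1641, 0.1905, 0.1670, 0.1458, 0.1663], E[r] = -1.4513, γ^t·E[r] = -0.119519, running G = -4.596920
t=8: π = [0.1663, 0.1641, 0.1905, 0.1670, 0.1458, 0.1663], E[r] = -1.4513, γ^t·E[r] = -0.083664, running G = -4.680583

G = -4.6806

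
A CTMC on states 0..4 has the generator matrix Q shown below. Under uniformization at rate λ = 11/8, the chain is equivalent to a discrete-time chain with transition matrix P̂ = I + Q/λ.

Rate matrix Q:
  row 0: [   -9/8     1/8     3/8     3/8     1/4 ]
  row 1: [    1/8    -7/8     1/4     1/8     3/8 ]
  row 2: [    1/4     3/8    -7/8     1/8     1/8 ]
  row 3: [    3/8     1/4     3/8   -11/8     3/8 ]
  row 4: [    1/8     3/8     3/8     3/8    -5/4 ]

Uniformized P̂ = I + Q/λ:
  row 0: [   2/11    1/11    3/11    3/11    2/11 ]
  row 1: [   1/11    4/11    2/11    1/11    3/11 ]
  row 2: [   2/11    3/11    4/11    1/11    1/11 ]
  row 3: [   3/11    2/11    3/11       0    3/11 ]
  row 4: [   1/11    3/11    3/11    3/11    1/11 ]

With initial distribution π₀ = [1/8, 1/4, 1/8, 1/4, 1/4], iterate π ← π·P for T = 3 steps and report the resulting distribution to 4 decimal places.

π = [0.1557, 0.2549, 0.2745, 0.1379, 0.1770]

t=0: π = [0.1250, 0.2500, 0.1250, 0.2500, 0.2500]
t=1: π = [0.1591, 0.2500, 0.2614, 0.1364, 0.1932]
t=2: π = [0.1539, 0.2541, 0.2738, 0.1426, 0.1756]
t=3: π = [0.1557, 0.2549, 0.2745, 0.1379, 0.1770]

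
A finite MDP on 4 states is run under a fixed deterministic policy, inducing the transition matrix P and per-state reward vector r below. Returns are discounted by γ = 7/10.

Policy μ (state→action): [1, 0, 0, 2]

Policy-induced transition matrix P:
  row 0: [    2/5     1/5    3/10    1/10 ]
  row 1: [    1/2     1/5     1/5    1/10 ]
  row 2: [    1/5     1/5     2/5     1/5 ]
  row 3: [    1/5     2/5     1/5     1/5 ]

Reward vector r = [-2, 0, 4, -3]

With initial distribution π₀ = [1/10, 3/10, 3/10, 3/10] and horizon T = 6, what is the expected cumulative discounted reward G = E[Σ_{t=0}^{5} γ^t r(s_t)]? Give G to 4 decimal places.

G = 0.1487

t=0: π = [0.1000, 0.3000, 0.3000, 0.3000], E[r] = 0.1000, γ^t·E[r] = 0.100000, running G = 0.100000
t=1: π = [0.3100, 0.2600, 0.2700, 0.1600], E[r] = -0.0200, γ^t·E[r] = -0.014000, running G = 0.086000
t=2: π = [0.3400, 0.2320, 0.2850, 0.1430], E[r] = 0.0310, γ^t·E[r] = 0.015190, running G = 0.101190
t=3: π = [0.3376, 0.2286, 0.2910, 0.1428], E[r] = 0.0604, γ^t·E[r] = 0.020717, running G = 0.121907
t=4: π = [0.3361, 0.2286, 0.2920, 0.1434], E[r] = 0.0655, γ^t·E[r] = 0.015727, running G = 0.137634
t=5: π = [0.3358, 0.2287, 0.2920, 0.1435], E[r] = 0.0658, γ^t·E[r] = 0.011064, running G = 0.148698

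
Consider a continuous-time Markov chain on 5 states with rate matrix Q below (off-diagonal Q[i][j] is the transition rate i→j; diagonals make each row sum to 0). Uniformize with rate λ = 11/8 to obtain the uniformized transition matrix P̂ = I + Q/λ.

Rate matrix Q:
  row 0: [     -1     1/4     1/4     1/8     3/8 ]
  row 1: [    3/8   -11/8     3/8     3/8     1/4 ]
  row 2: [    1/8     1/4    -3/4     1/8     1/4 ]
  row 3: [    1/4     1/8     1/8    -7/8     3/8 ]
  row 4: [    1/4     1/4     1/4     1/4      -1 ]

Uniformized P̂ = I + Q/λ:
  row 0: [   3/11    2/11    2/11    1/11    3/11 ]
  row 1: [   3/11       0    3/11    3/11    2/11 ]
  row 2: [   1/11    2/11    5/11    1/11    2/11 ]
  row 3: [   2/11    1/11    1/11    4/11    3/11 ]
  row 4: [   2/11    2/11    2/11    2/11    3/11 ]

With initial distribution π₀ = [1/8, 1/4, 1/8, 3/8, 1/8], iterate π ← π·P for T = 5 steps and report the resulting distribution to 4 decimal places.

t=0: π = [0.1250, 0.2500, 0.1250, 0.3750, 0.1250]
t=1: π = [0.2045, 0.1023, 0.2045, 0.2500, 0.2386]
t=2: π = [0.1911, 0.1405, 0.2242, 0.1994, 0.2448]
t=3: π = [0.1916, 0.1381, 0.2376, 0.1931, 0.2396]
t=4: π = [0.1902, 0.1391, 0.2416, 0.1905, 0.2386]
t=5: π = [0.1898, 0.1392, 0.2431, 0.1898, 0.2381]

π = [0.1898, 0.1392, 0.2431, 0.1898, 0.2381]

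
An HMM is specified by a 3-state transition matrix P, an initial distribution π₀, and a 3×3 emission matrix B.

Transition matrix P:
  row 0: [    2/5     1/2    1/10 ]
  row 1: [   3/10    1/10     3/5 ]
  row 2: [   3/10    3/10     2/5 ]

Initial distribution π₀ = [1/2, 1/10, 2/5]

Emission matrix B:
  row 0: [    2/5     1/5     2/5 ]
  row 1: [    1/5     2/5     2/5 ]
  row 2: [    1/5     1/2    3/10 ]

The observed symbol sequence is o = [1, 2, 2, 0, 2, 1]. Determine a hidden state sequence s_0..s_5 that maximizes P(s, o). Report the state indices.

t=0: δ = [1.000e-01, 4.000e-02, 2.000e-01]  (obs o_0=1)
t=1: δ = [2.400e-02, 2.400e-02, 2.400e-02]  ψ = [2, 2, 2]  (obs o_1=2)
t=2: δ = [3.840e-03, 4.800e-03, 4.320e-03]  ψ = [0, 0, 1]  (obs o_2=2)
t=3: δ = [6.144e-04, 3.840e-04, 5.760e-04]  ψ = [0, 0, 1]  (obs o_3=0)
t=4: δ = [9.830e-05, 1.229e-04, 6.912e-05]  ψ = [0, 0, 1]  (obs o_4=2)
t=5: δ = [7.864e-06, 1.966e-05, 3.686e-05]  ψ = [0, 0, 1]  (obs o_5=1)
backtrack: best end state = 2; path = [2, 0, 0, 0, 1, 2]

path = [2, 0, 0, 0, 1, 2]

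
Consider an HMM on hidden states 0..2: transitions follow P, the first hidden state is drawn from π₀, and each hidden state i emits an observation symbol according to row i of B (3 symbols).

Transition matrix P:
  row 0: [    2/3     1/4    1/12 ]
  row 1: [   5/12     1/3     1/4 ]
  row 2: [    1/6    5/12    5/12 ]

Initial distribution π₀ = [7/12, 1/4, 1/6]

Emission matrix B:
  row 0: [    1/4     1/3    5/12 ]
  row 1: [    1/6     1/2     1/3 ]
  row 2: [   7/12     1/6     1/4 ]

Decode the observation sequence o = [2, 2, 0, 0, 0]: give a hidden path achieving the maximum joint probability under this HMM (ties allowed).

t=0: δ = [2.431e-01, 8.333e-02, 4.167e-02]  (obs o_0=2)
t=1: δ = [6.752e-02, 2.025e-02, 5.208e-03]  ψ = [0, 0, 1]  (obs o_1=2)
t=2: δ = [1.125e-02, 2.813e-03, 3.282e-03]  ψ = [0, 0, 0]  (obs o_2=0)
t=3: δ = [1.875e-03, 4.689e-04, 7.977e-04]  ψ = [0, 0, 2]  (obs o_3=0)
t=4: δ = [3.126e-04, 7.814e-05, 1.939e-04]  ψ = [0, 0, 2]  (obs o_4=0)
backtrack: best end state = 0; path = [0, 0, 0, 0, 0]

path = [0, 0, 0, 0, 0]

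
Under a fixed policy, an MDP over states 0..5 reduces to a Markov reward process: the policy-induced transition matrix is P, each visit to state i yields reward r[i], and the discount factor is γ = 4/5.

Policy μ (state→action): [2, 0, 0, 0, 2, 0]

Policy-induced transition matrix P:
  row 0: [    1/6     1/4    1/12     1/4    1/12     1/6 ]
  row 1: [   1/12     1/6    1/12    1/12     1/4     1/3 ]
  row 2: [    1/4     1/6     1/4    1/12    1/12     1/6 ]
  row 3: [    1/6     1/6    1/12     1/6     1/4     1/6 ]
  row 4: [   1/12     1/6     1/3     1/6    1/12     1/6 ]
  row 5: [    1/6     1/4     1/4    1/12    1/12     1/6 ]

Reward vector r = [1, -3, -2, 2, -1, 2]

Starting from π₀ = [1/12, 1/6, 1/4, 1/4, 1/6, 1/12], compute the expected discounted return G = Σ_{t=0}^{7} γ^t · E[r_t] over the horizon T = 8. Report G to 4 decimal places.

G = -1.2578

t=0: π = [0.0833, 0.1667, 0.2500, 0.2500, 0.1667, 0.0833], E[r] = -0.4167, γ^t·E[r] = -0.416667, running G = -0.416667
t=1: π = [0.1597, 0.1806, 0.1806, 0.1319, 0.1528, 0.1944], E[r] = -0.2431, γ^t·E[r] = -0.194444, running G = -0.611111
t=2: π = [0.1539, 0.1962, 0.1840, 0.1337, 0.1354, 0.1968], E[r] = -0.2772, γ^t·E[r] = -0.177407, running G = -0.788519
t=3: π = [0.1544, 0.1959, 0.1807, 0.1314, 0.1383, 0.1994], E[r] = -0.2714, γ^t·E[r] = -0.138938, running G = -0.927457
t=4: π = [0.1539, 0.1961, 0.1812, 0.1315, 0.1379, 0.1993], E[r] = -0.2732, γ^t·E[r] = -0.111916, running G = -1.039373
t=5: π = [0.1539, 0.1961, 0.1812, 0.1314, 0.1379, 0.1994], E[r] = -0.2732, γ^t·E[r] = -0.089521, running G = -1.128894
t=6: π = [0.1539, 0.1961, 0.1813, 0.1314, 0.1379, 0.1993], E[r] = -0.2732, γ^t·E[r] = -0.071629, running G = -1.200522
t=7: π = [0.1539, 0.1961, 0.1812, 0.1314, 0.1379, 0.1994], E[r] = -0.2732, γ^t·E[r] = -0.057301, running G = -1.257823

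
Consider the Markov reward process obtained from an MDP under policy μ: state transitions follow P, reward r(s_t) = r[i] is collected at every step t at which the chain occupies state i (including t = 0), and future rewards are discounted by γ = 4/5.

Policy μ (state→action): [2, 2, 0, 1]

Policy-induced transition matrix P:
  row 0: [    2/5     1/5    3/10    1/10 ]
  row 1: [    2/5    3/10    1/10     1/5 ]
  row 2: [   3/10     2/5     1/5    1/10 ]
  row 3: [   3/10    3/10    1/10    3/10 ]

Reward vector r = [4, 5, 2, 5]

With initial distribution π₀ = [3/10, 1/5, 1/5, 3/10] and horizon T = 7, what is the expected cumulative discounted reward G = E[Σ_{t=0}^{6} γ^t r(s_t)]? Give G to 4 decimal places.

t=0: π = [0.3000, 0.2000, 0.2000, 0.3000], E[r] = 4.1000, γ^t·E[r] = 4.100000, running G = 4.100000
t=1: π = [0.3500, 0.2900, 0.1800, 0.1800], E[r] = 4.1100, γ^t·E[r] = 3.288000, running G = 7.388000
t=2: π = [0.3640, 0.2830, 0.1880, 0.1650], E[r] = 4.0720, γ^t·E[r] = 2.606080, running G = 9.994080
t=3: π = [0.3647, 0.2824, 0.1916, 0.1613], E[r] = 4.0605, γ^t·E[r] = 2.078976, running G = 12.073056
t=4: π = [0.3647, 0.2827, 0.1921, 0.1605], E[r] = 4.0590, γ^t·E[r] = 1.662562, running G = 13.735618
t=5: π = [0.3647, 0.2827, 0.1922, 0.1604], E[r] = 4.0588, γ^t·E[r] = 1.329989, running G = 15.065607
t=6: π = [0.3647, 0.2827, 0.1922, 0.1603], E[r] = 4.0588, γ^t·E[r] = 1.063980, running G = 16.129587

G = 16.1296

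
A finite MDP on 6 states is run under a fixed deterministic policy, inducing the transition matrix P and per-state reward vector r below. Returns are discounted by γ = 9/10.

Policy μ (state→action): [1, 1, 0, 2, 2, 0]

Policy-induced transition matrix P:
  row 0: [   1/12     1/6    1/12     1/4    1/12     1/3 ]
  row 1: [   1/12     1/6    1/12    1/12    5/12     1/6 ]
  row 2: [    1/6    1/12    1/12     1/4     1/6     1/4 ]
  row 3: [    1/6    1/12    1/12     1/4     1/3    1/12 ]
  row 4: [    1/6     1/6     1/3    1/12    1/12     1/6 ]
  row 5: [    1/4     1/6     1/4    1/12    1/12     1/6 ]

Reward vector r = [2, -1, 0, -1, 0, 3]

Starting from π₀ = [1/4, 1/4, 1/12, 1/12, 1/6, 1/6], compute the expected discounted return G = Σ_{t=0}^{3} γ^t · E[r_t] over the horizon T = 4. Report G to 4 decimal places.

t=0: π = [0.2500, 0.2500, 0.0833, 0.0833, 0.1667, 0.1667], E[r] = 0.6667, γ^t·E[r] = 0.666667, running G = 0.666667
t=1: π = [0.1389, 0.1528, 0.1528, 0.1528, 0.1944, 0.2083], E[r] = 0.5972, γ^t·E[r] = 0.537500, running G = 1.204167
t=2: π = [0.1597, 0.1412, 0.1667, 0.1574, 0.1852, 0.1898], E[r] = 0.5903, γ^t·E[r] = 0.478125, running G = 1.682292
t=3: π = [0.1574, 0.1397, 0.1613, 0.1640, 0.1836, 0.1941], E[r] = 0.5934, γ^t·E[r] = 0.432563, running G = 2.114854

G = 2.1149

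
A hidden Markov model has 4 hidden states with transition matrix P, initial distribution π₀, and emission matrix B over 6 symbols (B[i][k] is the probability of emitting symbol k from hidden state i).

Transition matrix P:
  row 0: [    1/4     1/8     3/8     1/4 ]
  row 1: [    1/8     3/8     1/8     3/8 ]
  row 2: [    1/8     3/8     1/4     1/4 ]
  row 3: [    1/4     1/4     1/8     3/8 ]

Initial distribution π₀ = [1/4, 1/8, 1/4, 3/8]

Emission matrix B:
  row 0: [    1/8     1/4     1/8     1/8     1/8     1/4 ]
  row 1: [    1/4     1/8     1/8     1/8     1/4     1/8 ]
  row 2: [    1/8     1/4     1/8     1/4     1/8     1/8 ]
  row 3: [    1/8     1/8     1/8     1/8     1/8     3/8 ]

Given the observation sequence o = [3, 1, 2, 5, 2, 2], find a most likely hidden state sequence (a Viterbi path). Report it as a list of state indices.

path = [2, 2, 1, 3, 3, 3]

t=0: δ = [3.125e-02, 1.562e-02, 6.250e-02, 4.688e-02]  (obs o_0=3)
t=1: δ = [2.930e-03, 2.930e-03, 3.906e-03, 2.197e-03]  ψ = [3, 2, 2, 3]  (obs o_1=1)
t=2: δ = [9.155e-05, 1.831e-04, 1.373e-04, 1.373e-04]  ψ = [0, 2, 0, 1]  (obs o_2=2)
t=3: δ = [8.583e-06, 8.583e-06, 4.292e-06, 2.575e-05]  ψ = [3, 1, 0, 1]  (obs o_3=5)
t=4: δ = [8.047e-07, 8.047e-07, 4.023e-07, 1.207e-06]  ψ = [3, 3, 0, 3]  (obs o_4=2)
t=5: δ = [3.772e-08, 3.772e-08, 3.772e-08, 5.658e-08]  ψ = [3, 1, 0, 3]  (obs o_5=2)
backtrack: best end state = 3; path = [2, 2, 1, 3, 3, 3]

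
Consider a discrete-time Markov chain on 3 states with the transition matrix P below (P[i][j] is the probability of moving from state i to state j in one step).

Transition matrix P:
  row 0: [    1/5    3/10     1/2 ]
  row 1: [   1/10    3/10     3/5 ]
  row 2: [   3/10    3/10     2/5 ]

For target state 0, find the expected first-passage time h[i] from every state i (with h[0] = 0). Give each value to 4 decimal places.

First-step conditioning: h[0] = 0; for i ≠ 0, h[i] = 1 + Σ_k P[i][k]·h[k].
  h[1] = 1 + 3/10·h[1] + 3/5·h[2]
  h[2] = 1 + 3/10·h[1] + 2/5·h[2]
Solving the 2×2 linear system over states ≠ 0 gives exactly h = [0, 5, 25/6] (h[0] = 0 is the target).

h = [0.0000, 5.0000, 4.1667]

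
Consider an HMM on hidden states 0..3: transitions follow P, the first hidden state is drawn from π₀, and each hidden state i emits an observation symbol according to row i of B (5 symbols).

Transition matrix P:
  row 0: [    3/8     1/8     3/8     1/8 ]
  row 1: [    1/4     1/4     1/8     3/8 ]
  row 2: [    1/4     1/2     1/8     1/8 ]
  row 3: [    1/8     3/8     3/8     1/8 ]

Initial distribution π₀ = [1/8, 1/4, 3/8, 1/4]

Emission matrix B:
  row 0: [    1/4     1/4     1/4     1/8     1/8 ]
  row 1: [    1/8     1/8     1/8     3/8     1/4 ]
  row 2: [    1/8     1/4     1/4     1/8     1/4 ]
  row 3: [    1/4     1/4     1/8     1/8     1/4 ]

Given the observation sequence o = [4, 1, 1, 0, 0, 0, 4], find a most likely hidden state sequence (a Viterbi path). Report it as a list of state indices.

t=0: δ = [1.562e-02, 6.250e-02, 9.375e-02, 6.250e-02]  (obs o_0=4)
t=1: δ = [5.859e-03, 5.859e-03, 5.859e-03, 5.859e-03]  ψ = [2, 2, 3, 1]  (obs o_1=1)
t=2: δ = [5.493e-04, 3.662e-04, 5.493e-04, 5.493e-04]  ψ = [0, 2, 0, 1]  (obs o_2=1)
t=3: δ = [5.150e-05, 3.433e-05, 2.575e-05, 3.433e-05]  ψ = [0, 2, 0, 1]  (obs o_3=0)
t=4: δ = [4.828e-06, 1.609e-06, 2.414e-06, 3.219e-06]  ψ = [0, 2, 0, 1]  (obs o_4=0)
t=5: δ = [4.526e-07, 1.509e-07, 2.263e-07, 1.509e-07]  ψ = [0, 2, 0, 0]  (obs o_5=0)
t=6: δ = [2.122e-08, 2.829e-08, 4.243e-08, 1.414e-08]  ψ = [0, 2, 0, 0]  (obs o_6=4)
backtrack: best end state = 2; path = [2, 0, 0, 0, 0, 0, 2]

path = [2, 0, 0, 0, 0, 0, 2]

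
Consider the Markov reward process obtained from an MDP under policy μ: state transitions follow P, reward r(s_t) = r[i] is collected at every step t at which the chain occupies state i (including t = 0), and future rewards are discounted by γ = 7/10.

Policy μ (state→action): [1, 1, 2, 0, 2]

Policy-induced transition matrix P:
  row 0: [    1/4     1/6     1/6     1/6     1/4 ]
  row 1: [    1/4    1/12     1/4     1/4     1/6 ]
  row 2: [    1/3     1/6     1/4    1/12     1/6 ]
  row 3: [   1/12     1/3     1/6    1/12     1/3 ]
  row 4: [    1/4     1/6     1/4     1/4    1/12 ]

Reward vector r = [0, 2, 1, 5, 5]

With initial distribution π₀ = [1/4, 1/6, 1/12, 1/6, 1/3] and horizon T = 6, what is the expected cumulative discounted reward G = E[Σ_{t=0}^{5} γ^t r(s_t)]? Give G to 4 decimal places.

t=0: π = [0.2500, 0.1667, 0.0833, 0.1667, 0.3333], E[r] = 2.9167, γ^t·E[r] = 2.916667, running G = 2.916667
t=1: π = [0.2292, 0.1806, 0.2153, 0.1875, 0.1875], E[r] = 2.4514, γ^t·E[r] = 1.715972, running G = 4.632639
t=2: π = [0.2367, 0.1829, 0.2153, 0.1638, 0.2014], E[r] = 2.4068, γ^t·E[r] = 1.179346, running G = 5.811985
t=3: π = [0.2406, 0.1787, 0.2166, 0.1671, 0.1969], E[r] = 2.3941, γ^t·E[r] = 0.821175, running G = 6.633160
t=4: π = [0.2402, 0.1796, 0.2160, 0.1660, 0.1982], E[r] = 2.3960, γ^t·E[r] = 0.575288, running G = 7.208448
t=5: π = [0.2403, 0.1794, 0.2162, 0.1663, 0.1978], E[r] = 2.3956, γ^t·E[r] = 0.402633, running G = 7.611081

G = 7.6111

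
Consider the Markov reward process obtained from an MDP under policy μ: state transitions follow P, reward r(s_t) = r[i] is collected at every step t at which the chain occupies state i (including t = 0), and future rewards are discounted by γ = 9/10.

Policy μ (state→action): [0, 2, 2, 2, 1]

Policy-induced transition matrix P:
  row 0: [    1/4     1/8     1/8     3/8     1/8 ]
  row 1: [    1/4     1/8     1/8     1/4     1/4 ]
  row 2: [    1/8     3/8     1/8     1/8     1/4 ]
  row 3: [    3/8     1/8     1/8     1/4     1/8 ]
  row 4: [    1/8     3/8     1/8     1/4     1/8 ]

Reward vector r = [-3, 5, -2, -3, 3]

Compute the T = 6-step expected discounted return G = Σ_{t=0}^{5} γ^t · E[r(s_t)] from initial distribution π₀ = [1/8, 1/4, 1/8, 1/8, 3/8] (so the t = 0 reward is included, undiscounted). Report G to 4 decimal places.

G = 0.7275

t=0: π = [0.1250, 0.2500, 0.1250, 0.1250, 0.3750], E[r] = 1.3750, γ^t·E[r] = 1.375000, running G = 1.375000
t=1: π = [0.2031, 0.2500, 0.1250, 0.2500, 0.1719], E[r] = 0.1563, γ^t·E[r] = 0.140625, running G = 1.515625
t=2: π = [0.2441, 0.1992, 0.1250, 0.2598, 0.1719], E[r] = -0.2500, γ^t·E[r] = -0.202500, running G = 1.313125
t=3: π = [0.2454, 0.1992, 0.1250, 0.2649, 0.1655], E[r] = -0.2881, γ^t·E[r] = -0.210015, running G = 1.103110
t=4: π = [0.2468, 0.1976, 0.1250, 0.2650, 0.1655], E[r] = -0.3008, γ^t·E[r] = -0.197343, running G = 0.905768
t=5: π = [0.2468, 0.1976, 0.1250, 0.2652, 0.1653], E[r] = -0.3020, γ^t·E[r] = -0.178311, running G = 0.727457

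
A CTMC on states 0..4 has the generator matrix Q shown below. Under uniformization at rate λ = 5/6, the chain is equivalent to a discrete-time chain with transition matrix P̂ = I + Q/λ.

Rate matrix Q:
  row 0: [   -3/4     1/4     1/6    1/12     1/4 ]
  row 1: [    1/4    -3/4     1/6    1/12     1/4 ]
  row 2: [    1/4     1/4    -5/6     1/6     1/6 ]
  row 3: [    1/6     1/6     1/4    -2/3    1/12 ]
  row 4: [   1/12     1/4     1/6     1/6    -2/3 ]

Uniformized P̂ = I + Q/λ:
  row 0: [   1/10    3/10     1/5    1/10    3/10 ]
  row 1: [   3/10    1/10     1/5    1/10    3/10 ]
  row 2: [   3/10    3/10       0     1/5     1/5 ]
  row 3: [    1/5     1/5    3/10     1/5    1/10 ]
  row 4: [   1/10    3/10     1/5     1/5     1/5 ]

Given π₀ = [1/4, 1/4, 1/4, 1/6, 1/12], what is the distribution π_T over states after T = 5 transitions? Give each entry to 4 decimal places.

π = [0.1990, 0.2370, 0.1797, 0.1564, 0.2279]

t=0: π = [0.2500, 0.2500, 0.2500, 0.1667, 0.0833]
t=1: π = [0.2167, 0.2333, 0.1667, 0.1500, 0.2333]
t=2: π = [0.1950, 0.2383, 0.1817, 0.1550, 0.2300]
t=3: π = [0.1995, 0.2368, 0.1792, 0.1567, 0.2278]
t=4: π = [0.1989, 0.2370, 0.1798, 0.1564, 0.2280]
t=5: π = [0.1990, 0.2370, 0.1797, 0.1564, 0.2279]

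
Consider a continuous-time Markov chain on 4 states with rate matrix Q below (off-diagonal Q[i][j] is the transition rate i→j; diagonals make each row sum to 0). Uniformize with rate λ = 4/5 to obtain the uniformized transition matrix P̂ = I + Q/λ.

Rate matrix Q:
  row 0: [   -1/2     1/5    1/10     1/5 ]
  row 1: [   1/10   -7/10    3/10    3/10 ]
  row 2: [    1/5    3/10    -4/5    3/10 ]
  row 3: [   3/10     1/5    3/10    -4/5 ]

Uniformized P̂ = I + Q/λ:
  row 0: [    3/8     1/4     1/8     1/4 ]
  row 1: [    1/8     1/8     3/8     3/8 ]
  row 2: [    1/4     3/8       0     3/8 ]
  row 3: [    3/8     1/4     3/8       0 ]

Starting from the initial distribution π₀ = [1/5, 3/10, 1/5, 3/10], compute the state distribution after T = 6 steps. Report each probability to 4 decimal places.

π = [0.2857, 0.2468, 0.2206, 0.2468]

t=0: π = [0.2000, 0.3000, 0.2000, 0.3000]
t=1: π = [0.2750, 0.2375, 0.2500, 0.2375]
t=2: π = [0.2844, 0.2516, 0.2125, 0.2516]
t=3: π = [0.2855, 0.2451, 0.2242, 0.2451]
t=4: π = [0.2857, 0.2474, 0.2195, 0.2474]
t=5: π = [0.2857, 0.2465, 0.2213, 0.2465]
t=6: π = [0.2857, 0.2468, 0.2206, 0.2468]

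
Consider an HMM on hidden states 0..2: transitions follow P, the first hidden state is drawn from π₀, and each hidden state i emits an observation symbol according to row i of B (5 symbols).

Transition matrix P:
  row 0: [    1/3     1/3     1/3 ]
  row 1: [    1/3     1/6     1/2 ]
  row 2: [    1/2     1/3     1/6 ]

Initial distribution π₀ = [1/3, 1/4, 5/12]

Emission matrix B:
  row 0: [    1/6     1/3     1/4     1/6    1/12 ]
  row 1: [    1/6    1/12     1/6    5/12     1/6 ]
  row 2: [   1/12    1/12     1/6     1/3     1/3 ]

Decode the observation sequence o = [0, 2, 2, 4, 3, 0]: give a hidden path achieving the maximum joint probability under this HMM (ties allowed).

path = [1, 2, 0, 2, 1, 0]

t=0: δ = [5.556e-02, 4.167e-02, 3.472e-02]  (obs o_0=0)
t=1: δ = [4.630e-03, 3.086e-03, 3.472e-03]  ψ = [0, 0, 1]  (obs o_1=2)
t=2: δ = [4.340e-04, 2.572e-04, 2.572e-04]  ψ = [2, 0, 0]  (obs o_2=2)
t=3: δ = [1.206e-05, 2.411e-05, 4.823e-05]  ψ = [0, 0, 0]  (obs o_3=4)
t=4: δ = [4.019e-06, 6.698e-06, 4.019e-06]  ψ = [2, 2, 1]  (obs o_4=3)
t=5: δ = [3.721e-07, 2.233e-07, 2.791e-07]  ψ = [1, 0, 1]  (obs o_5=0)
backtrack: best end state = 0; path = [1, 2, 0, 2, 1, 0]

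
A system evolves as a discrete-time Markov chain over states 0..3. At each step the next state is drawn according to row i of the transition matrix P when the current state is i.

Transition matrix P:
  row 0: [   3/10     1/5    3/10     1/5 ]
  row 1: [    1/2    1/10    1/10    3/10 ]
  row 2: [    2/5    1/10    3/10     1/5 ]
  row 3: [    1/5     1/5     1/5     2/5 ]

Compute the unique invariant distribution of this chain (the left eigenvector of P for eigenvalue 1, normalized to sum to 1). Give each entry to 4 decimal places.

Balance equations π_j = Σ_i π_i·P[i][j]:
  π_0 = 3/10·π_0 + 1/2·π_1 + 2/5·π_2 + 1/5·π_3
  π_1 = 1/5·π_0 + 1/10·π_1 + 1/10·π_2 + 1/5·π_3
  π_2 = 3/10·π_0 + 1/10·π_1 + 3/10·π_2 + 1/5·π_3
  normalize: π_0 + π_1 + π_2 + π_3 = 1
Solving the linear system gives exactly π = [284/863, 138/863, 208/863, 233/863].

π = [0.3291, 0.1599, 0.2410, 0.2700]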